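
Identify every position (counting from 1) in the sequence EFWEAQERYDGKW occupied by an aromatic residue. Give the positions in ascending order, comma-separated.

F, W, and Y each carry an aromatic ring on the side chain.
Matching residues: F2, W3, Y9, W13.

2, 3, 9, 13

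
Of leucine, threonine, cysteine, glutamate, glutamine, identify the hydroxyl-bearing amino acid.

threonine

Serine (S), threonine (T), and tyrosine (Y) each carry a hydroxyl group on the side chain.
Of the listed options, only threonine belongs to this group.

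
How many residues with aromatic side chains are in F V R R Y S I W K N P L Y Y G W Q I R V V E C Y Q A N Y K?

Phenylalanine (F), tryptophan (W), and tyrosine (Y) have aromatic ring side chains.
Matching residues: F1, Y5, W8, Y13, Y14, W16, Y24, Y28.

8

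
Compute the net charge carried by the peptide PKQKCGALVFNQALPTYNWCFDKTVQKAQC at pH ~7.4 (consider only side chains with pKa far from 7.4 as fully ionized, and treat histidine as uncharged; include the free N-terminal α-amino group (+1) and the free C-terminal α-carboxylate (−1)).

+3

At pH ~7.4 the Lys and Arg side chains are protonated (+1), the Asp and Glu side chains are deprotonated (−1), and with His taken as neutral all other side chains carry no charge.
Positive (K, R): K2, K4, K23, K27 → +4.
Negative (D, E): D22 → −1.
The N-terminus (+1) and C-terminus (−1) cancel.
Net charge = (+4) + (−1) = +3.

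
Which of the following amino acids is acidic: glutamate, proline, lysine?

glutamate

The acidic residues are Asp (D) and Glu (E), whose side chains end in a carboxylate group.
Of the listed options, only glutamate belongs to this group.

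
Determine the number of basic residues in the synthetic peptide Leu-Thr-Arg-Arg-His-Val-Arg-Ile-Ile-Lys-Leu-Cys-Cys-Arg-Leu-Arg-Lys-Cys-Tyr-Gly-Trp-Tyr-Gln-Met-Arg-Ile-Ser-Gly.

9

K, R, and H are the three residues with basic side chains (ε-amine, guanidinium, and imidazole respectively).
Matching residues: Arg3, Arg4, His5, Arg7, Lys10, Arg14, Arg16, Lys17, Arg25.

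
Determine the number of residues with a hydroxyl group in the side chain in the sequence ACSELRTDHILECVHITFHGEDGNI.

The –OH-bearing residues are Ser, Thr (aliphatic alcohols), and Tyr (phenol).
Matching residues: S3, T7, T17.

3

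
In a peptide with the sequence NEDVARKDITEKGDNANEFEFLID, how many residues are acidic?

Only D (aspartate) and E (glutamate) carry a side-chain carboxylic acid.
Matching residues: E2, D3, D8, E11, D14, E18, E20, D24.

8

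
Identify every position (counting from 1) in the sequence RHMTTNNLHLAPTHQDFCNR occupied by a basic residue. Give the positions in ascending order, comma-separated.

Lysine (K), arginine (R), and histidine (H) have basic, nitrogen-containing side chains.
Matching residues: R1, H2, H9, H14, R20.

1, 2, 9, 14, 20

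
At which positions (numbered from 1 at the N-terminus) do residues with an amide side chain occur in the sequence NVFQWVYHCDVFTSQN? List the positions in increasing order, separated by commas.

The amide-side-chain residues are Asn (N) and Gln (Q).
Matching residues: N1, Q4, Q15, N16.

1, 4, 15, 16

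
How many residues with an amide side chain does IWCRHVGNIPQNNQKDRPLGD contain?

5

Only N (asparagine) and Q (glutamine) carry a side-chain carboxamide.
Matching residues: N8, Q11, N12, N13, Q14.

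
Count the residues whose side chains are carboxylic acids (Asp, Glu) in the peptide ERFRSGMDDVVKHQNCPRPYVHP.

3

Matching residues: E1, D8, D9.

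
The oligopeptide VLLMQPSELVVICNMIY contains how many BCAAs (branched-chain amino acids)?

8

V, L, and I make up the branched-chain aliphatic group.
Matching residues: V1, L2, L3, L9, V10, V11, I12, I16.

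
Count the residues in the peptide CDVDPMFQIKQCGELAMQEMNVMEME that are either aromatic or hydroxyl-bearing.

Aromatic: F, W, Y. Hydroxyl-bearing: S, T, Y.
Aromatic residues here: F7 (1).
Hydroxyl-bearing residues here: none (0).
(Y belongs to both groups, but none appear in this sequence.) Total = 1 + 0 = 1.

1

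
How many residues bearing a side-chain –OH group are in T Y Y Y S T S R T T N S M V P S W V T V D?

12

Serine (S), threonine (T), and tyrosine (Y) each carry a hydroxyl group on the side chain.
Matching residues: T1, Y2, Y3, Y4, S5, T6, S7, T9, T10, S12, S16, T19.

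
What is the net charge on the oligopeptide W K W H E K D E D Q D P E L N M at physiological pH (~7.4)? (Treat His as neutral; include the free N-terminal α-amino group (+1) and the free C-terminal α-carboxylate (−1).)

-4

At pH ~7.4 the Lys and Arg side chains are protonated (+1), the Asp and Glu side chains are deprotonated (−1), and with His taken as neutral all other side chains carry no charge.
Positive (K, R): K2, K6 → +2.
Negative (D, E): E5, D7, E8, D9, D11, E13 → −6.
The N-terminus (+1) and C-terminus (−1) cancel.
Net charge = (+2) + (−6) = −4.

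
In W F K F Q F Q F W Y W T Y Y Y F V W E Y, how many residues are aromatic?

The aromatic amino acids are Phe (F, benzyl), Trp (W, indole), and Tyr (Y, phenol).
Matching residues: W1, F2, F4, F6, F8, W9, Y10, W11, Y13, Y14, Y15, F16, W18, Y20.

14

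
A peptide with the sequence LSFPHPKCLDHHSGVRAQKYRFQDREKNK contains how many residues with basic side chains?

K, R, and H are the three residues with basic side chains (ε-amine, guanidinium, and imidazole respectively).
Matching residues: H5, K7, H11, H12, R16, K19, R21, R25, K27, K29.

10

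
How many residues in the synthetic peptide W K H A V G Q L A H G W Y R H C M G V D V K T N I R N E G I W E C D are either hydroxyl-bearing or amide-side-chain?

5

Hydroxyl-bearing: S, T, Y. Amide-side-chain: N, Q.
Hydroxyl-bearing residues here: Y13, T23 (2).
Amide-side-chain residues here: Q7, N24, N27 (3).
The two groups share no amino acid, so total = 2 + 3 = 5.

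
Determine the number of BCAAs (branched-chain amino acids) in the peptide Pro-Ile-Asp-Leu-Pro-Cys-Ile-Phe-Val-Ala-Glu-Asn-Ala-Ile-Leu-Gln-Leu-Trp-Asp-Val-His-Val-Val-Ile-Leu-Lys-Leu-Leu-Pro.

V, L, and I make up the branched-chain aliphatic group.
Matching residues: Ile2, Leu4, Ile7, Val9, Ile14, Leu15, Leu17, Val20, Val22, Val23, Ile24, Leu25, Leu27, Leu28.

14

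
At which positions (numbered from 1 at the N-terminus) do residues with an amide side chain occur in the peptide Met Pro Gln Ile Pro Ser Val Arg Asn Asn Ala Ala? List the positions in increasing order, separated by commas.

Only N (asparagine) and Q (glutamine) carry a side-chain carboxamide.
Matching residues: Gln3, Asn9, Asn10.

3, 9, 10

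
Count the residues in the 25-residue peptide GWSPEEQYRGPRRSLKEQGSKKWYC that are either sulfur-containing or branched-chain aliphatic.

2

Sulfur-containing: C, M. Branched-chain aliphatic: I, L, V.
Sulfur-containing residues here: C25 (1).
Branched-chain aliphatic residues here: L15 (1).
The two groups share no amino acid, so total = 1 + 1 = 2.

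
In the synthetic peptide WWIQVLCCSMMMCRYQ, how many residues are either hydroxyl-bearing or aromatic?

Hydroxyl-bearing: S, T, Y. Aromatic: F, W, Y.
Hydroxyl-bearing residues here: S9, Y15 (2).
Aromatic residues here: W1, W2, Y15 (3).
Y is in both groups, so the 1 Y residue must not be double-counted.
Total = 2 + 3 − 1 = 4.

4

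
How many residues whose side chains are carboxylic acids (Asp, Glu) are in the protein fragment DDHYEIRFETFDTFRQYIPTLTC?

Matching residues: D1, D2, E5, E9, D12.

5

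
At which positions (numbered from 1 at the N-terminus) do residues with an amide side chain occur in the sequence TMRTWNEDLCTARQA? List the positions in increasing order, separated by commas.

6, 14

The amide-side-chain residues are Asn (N) and Gln (Q).
Matching residues: N6, Q14.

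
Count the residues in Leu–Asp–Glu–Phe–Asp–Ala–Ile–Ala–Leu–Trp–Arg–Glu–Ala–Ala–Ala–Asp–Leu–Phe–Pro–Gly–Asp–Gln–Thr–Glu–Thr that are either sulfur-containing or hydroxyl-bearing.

Sulfur-containing: C, M. Hydroxyl-bearing: S, T, Y.
Sulfur-containing residues here: none (0).
Hydroxyl-bearing residues here: Thr23, Thr25 (2).
The two groups share no amino acid, so total = 0 + 2 = 2.

2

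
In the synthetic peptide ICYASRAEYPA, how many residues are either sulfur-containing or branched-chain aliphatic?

Sulfur-containing: C, M. Branched-chain aliphatic: I, L, V.
Sulfur-containing residues here: C2 (1).
Branched-chain aliphatic residues here: I1 (1).
The two groups share no amino acid, so total = 1 + 1 = 2.

2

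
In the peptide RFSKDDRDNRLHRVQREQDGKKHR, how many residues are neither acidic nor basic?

8

Acidic: D, E. Basic: K, R, H. All other residues are neither.
Matching residues: F2, S3, N9, L11, V14, Q15, Q18, G20.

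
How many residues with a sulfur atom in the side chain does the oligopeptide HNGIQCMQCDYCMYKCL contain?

The sulfur-bearing residues are cysteine (–SH) and methionine (–S–CH₃).
Matching residues: C6, M7, C9, C12, M13, C16.

6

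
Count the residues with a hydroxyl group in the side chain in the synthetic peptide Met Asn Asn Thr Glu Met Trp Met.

S, T, and Y are the three residues with a side-chain hydroxyl.
Matching residues: Thr4.

1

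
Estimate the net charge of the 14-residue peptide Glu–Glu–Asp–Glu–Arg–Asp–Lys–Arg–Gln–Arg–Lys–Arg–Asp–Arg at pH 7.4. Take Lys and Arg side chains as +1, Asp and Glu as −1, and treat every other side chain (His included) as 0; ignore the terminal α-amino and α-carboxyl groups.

+1

Positive (K, R): Arg5, Lys7, Arg8, Arg10, Lys11, Arg12, Arg14 → +7.
Negative (D, E): Glu1, Glu2, Asp3, Glu4, Asp6, Asp13 → −6.
Net charge = (+7) + (−6) = +1.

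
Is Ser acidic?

Only D (aspartate) and E (glutamate) carry a side-chain carboxylic acid.
Serine is not in this group.

No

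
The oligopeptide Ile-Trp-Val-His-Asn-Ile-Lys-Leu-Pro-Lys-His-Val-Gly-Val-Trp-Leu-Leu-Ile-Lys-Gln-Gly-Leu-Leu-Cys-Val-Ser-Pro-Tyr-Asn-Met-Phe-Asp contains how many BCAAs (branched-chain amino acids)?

12

V, L, and I make up the branched-chain aliphatic group.
Matching residues: Ile1, Val3, Ile6, Leu8, Val12, Val14, Leu16, Leu17, Ile18, Leu22, Leu23, Val25.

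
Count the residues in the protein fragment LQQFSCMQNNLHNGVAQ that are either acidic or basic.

Acidic: D, E. Basic: H, K, R.
Acidic residues here: none (0).
Basic residues here: H12 (1).
The two groups share no amino acid, so total = 0 + 1 = 1.

1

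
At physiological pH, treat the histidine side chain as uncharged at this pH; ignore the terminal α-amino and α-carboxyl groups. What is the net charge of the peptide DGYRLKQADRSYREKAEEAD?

-1

At pH ~7.4 the Lys and Arg side chains are protonated (+1), the Asp and Glu side chains are deprotonated (−1), and with His taken as neutral all other side chains carry no charge.
Positive (K, R): R4, K6, R10, R13, K15 → +5.
Negative (D, E): D1, D9, E14, E17, E18, D20 → −6.
Net charge = (+5) + (−6) = −1.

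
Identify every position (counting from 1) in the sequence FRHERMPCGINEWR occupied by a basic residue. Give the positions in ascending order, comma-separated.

2, 3, 5, 14

Matching residues: R2, H3, R5, R14.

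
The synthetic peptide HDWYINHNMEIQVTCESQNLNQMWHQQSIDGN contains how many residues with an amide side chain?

10

Asparagine (N) and glutamine (Q) have uncharged amide side chains.
Matching residues: N6, N8, Q12, Q18, N19, N21, Q22, Q26, Q27, N32.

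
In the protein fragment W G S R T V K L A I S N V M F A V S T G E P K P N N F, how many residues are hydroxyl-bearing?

5

Serine (S), threonine (T), and tyrosine (Y) each carry a hydroxyl group on the side chain.
Matching residues: S3, T5, S11, S18, T19.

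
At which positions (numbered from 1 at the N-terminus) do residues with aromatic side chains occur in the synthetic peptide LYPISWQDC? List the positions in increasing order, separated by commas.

Phenylalanine (F), tryptophan (W), and tyrosine (Y) have aromatic ring side chains.
Matching residues: Y2, W6.

2, 6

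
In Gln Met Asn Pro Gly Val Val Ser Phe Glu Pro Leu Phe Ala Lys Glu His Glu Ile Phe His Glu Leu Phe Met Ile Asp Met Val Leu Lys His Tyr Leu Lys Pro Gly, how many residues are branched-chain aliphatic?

9

The BCAAs are Val, Leu, and Ile — aliphatic side chains with a branch point.
Matching residues: Val6, Val7, Leu12, Ile19, Leu23, Ile26, Val29, Leu30, Leu34.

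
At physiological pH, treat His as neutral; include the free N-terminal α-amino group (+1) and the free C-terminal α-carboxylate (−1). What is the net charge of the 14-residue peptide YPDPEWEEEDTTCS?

-6

The side chains ionized at physiological pH are Lys/Arg (+1) and Asp/Glu (−1); with His treated as neutral, nothing else contributes.
Positive (K, R): none → +0.
Negative (D, E): D3, E5, E7, E8, E9, D10 → −6.
The N-terminus (+1) and C-terminus (−1) cancel.
Net charge = (+0) + (−6) = −6.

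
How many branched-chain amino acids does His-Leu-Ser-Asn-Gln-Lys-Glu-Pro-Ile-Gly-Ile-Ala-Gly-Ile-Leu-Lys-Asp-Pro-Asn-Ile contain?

The BCAAs are Val, Leu, and Ile — aliphatic side chains with a branch point.
Matching residues: Leu2, Ile9, Ile11, Ile14, Leu15, Ile20.

6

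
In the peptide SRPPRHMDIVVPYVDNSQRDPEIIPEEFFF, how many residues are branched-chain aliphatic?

6

The BCAAs are Val, Leu, and Ile — aliphatic side chains with a branch point.
Matching residues: I9, V10, V11, V14, I23, I24.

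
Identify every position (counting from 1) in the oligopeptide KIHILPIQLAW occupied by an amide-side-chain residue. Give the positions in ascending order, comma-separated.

8

Matching residues: Q8.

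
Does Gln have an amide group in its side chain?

Yes

The amide-side-chain residues are Asn (N) and Gln (Q).
Glutamine is in this group.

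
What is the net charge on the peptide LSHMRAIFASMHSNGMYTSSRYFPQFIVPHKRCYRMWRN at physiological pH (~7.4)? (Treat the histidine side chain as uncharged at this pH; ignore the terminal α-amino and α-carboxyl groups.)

At pH ~7.4 the Lys and Arg side chains are protonated (+1), the Asp and Glu side chains are deprotonated (−1), and with His taken as neutral all other side chains carry no charge.
Positive (K, R): R5, R21, K31, R32, R35, R38 → +6.
Negative (D, E): none → −0.
Net charge = (+6) + (−0) = +6.

+6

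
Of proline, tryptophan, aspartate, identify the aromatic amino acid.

The aromatic amino acids are Phe (F, benzyl), Trp (W, indole), and Tyr (Y, phenol).
Of the listed options, only tryptophan belongs to this group.

tryptophan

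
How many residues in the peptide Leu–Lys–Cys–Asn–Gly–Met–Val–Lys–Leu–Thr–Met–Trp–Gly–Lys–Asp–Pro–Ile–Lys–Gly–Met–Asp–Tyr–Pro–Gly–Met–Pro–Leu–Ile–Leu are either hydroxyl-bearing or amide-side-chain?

Hydroxyl-bearing: S, T, Y. Amide-side-chain: N, Q.
Hydroxyl-bearing residues here: Thr10, Tyr22 (2).
Amide-side-chain residues here: Asn4 (1).
The two groups share no amino acid, so total = 2 + 1 = 3.

3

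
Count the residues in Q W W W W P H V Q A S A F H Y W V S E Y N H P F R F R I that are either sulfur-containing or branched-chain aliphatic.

Sulfur-containing: C, M. Branched-chain aliphatic: I, L, V.
Sulfur-containing residues here: none (0).
Branched-chain aliphatic residues here: V8, V17, I28 (3).
The two groups share no amino acid, so total = 0 + 3 = 3.

3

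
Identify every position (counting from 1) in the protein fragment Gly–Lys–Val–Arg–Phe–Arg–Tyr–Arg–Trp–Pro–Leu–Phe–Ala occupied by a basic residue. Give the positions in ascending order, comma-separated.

2, 4, 6, 8

The basic amino acids are Lys (K), Arg (R), and His (H).
Matching residues: Lys2, Arg4, Arg6, Arg8.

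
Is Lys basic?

Yes

The basic amino acids are Lys (K), Arg (R), and His (H).
Lysine is in this group.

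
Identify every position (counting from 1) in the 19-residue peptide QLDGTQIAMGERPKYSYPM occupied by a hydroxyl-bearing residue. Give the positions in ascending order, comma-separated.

The –OH-bearing residues are Ser, Thr (aliphatic alcohols), and Tyr (phenol).
Matching residues: T5, Y15, S16, Y17.

5, 15, 16, 17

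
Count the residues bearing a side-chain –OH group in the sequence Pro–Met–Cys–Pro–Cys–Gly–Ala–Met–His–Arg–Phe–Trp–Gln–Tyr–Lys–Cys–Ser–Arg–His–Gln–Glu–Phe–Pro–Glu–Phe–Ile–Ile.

2

S, T, and Y are the three residues with a side-chain hydroxyl.
Matching residues: Tyr14, Ser17.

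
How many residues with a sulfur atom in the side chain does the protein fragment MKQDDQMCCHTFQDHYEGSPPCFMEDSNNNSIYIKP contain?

6

Only Cys (C) and Met (M) have a sulfur atom in the side chain.
Matching residues: M1, M7, C8, C9, C22, M24.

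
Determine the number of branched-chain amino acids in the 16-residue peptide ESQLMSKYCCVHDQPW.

V, L, and I make up the branched-chain aliphatic group.
Matching residues: L4, V11.

2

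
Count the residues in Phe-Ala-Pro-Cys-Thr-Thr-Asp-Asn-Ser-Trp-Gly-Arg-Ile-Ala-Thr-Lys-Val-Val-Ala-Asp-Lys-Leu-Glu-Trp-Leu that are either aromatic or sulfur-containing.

Aromatic: F, W, Y. Sulfur-containing: C, M.
Aromatic residues here: Phe1, Trp10, Trp24 (3).
Sulfur-containing residues here: Cys4 (1).
The two groups share no amino acid, so total = 3 + 1 = 4.

4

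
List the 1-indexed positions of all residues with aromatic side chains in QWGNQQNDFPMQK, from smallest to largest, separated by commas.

Phenylalanine (F), tryptophan (W), and tyrosine (Y) have aromatic ring side chains.
Matching residues: W2, F9.

2, 9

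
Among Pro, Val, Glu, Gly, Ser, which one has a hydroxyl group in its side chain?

Serine (S), threonine (T), and tyrosine (Y) each carry a hydroxyl group on the side chain.
Of the listed options, only Ser belongs to this group.

Ser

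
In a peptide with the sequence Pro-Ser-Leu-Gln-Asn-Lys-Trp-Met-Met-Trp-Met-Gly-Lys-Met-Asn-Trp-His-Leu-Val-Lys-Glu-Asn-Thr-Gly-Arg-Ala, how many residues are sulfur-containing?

The sulfur-bearing residues are cysteine (–SH) and methionine (–S–CH₃).
Matching residues: Met8, Met9, Met11, Met14.

4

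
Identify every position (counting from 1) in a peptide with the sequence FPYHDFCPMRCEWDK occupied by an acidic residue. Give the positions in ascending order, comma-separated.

5, 12, 14

Only D (aspartate) and E (glutamate) carry a side-chain carboxylic acid.
Matching residues: D5, E12, D14.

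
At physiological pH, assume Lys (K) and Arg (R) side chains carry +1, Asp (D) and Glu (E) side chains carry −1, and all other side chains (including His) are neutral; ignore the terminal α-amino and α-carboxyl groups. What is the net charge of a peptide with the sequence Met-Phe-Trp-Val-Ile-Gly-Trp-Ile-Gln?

0

Positive (K, R): none → +0.
Negative (D, E): none → −0.
Net charge = (+0) + (−0) = 0.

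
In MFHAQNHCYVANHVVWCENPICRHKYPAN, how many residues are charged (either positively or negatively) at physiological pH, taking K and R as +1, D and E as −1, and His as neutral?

Charged side chains at pH ~7.4: K, R (positive); D, E (negative).
Matching residues: E18, R23, K25.

3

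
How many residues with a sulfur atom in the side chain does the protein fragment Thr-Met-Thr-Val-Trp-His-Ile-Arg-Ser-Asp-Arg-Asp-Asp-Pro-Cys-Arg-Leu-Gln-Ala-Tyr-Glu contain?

2

The sulfur-bearing residues are cysteine (–SH) and methionine (–S–CH₃).
Matching residues: Met2, Cys15.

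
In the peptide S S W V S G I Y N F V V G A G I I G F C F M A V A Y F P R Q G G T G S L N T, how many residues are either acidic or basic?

1

Acidic: D, E. Basic: H, K, R.
Acidic residues here: none (0).
Basic residues here: R29 (1).
The two groups share no amino acid, so total = 0 + 1 = 1.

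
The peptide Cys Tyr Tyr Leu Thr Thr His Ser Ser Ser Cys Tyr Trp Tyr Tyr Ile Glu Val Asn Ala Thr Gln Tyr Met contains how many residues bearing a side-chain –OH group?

The –OH-bearing residues are Ser, Thr (aliphatic alcohols), and Tyr (phenol).
Matching residues: Tyr2, Tyr3, Thr5, Thr6, Ser8, Ser9, Ser10, Tyr12, Tyr14, Tyr15, Thr21, Tyr23.

12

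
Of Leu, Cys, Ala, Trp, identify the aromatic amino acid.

The aromatic amino acids are Phe (F, benzyl), Trp (W, indole), and Tyr (Y, phenol).
Of the listed options, only Trp belongs to this group.

Trp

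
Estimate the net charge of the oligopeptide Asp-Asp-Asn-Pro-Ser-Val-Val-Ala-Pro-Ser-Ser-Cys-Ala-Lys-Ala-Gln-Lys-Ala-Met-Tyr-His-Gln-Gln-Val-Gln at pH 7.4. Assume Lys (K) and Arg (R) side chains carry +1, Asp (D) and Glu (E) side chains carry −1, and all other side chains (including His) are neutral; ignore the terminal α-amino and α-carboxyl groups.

Positive (K, R): Lys14, Lys17 → +2.
Negative (D, E): Asp1, Asp2 → −2.
Net charge = (+2) + (−2) = 0.

0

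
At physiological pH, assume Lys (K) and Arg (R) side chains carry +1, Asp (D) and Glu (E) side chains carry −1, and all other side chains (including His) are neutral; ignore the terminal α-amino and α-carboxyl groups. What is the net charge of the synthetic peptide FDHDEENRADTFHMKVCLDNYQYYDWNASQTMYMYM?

-5

Positive (K, R): R8, K15 → +2.
Negative (D, E): D2, D4, E5, E6, D10, D19, D25 → −7.
Net charge = (+2) + (−7) = −5.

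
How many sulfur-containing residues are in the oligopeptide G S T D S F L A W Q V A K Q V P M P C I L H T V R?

2

The sulfur-bearing residues are cysteine (–SH) and methionine (–S–CH₃).
Matching residues: M17, C19.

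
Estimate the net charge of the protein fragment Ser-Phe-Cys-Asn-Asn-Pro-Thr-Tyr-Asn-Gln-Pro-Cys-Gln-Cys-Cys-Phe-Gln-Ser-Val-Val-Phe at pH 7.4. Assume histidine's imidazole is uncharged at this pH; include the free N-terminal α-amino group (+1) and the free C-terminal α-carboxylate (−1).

0

The side chains ionized at physiological pH are Lys/Arg (+1) and Asp/Glu (−1); with His treated as neutral, nothing else contributes.
Positive (K, R): none → +0.
Negative (D, E): none → −0.
The N-terminus (+1) and C-terminus (−1) cancel.
Net charge = (+0) + (−0) = 0.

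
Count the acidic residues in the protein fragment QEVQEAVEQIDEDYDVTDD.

9

Only D (aspartate) and E (glutamate) carry a side-chain carboxylic acid.
Matching residues: E2, E5, E8, D11, E12, D13, D15, D18, D19.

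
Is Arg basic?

Yes

The basic amino acids are Lys (K), Arg (R), and His (H).
Arginine is in this group.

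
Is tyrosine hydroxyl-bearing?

S, T, and Y are the three residues with a side-chain hydroxyl.
Tyrosine is in this group.

Yes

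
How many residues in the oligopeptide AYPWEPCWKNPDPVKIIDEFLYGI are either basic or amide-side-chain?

3

Basic: H, K, R. Amide-side-chain: N, Q.
Basic residues here: K9, K15 (2).
Amide-side-chain residues here: N10 (1).
The two groups share no amino acid, so total = 2 + 1 = 3.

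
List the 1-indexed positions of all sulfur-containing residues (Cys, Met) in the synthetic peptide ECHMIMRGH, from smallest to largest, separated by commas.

Matching residues: C2, M4, M6.

2, 4, 6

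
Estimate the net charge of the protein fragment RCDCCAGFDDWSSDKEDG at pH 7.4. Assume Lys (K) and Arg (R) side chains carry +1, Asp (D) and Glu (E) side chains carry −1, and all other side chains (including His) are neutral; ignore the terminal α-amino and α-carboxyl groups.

-4

Positive (K, R): R1, K15 → +2.
Negative (D, E): D3, D9, D10, D14, E16, D17 → −6.
Net charge = (+2) + (−6) = −4.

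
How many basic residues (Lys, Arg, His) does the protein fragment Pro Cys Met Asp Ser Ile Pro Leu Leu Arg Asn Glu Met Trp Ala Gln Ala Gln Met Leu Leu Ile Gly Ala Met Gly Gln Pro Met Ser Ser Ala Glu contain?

1

Matching residues: Arg10.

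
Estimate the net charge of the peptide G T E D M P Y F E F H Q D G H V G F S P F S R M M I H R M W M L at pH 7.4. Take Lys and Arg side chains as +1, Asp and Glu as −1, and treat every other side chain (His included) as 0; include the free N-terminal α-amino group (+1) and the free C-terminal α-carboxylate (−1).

Positive (K, R): R23, R28 → +2.
Negative (D, E): E3, D4, E9, D13 → −4.
The N-terminus (+1) and C-terminus (−1) cancel.
Net charge = (+2) + (−4) = −2.

-2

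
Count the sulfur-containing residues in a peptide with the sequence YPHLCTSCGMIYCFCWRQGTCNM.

7

Cysteine (C, thiol) and methionine (M, thioether) are the two sulfur-containing amino acids.
Matching residues: C5, C8, M10, C13, C15, C21, M23.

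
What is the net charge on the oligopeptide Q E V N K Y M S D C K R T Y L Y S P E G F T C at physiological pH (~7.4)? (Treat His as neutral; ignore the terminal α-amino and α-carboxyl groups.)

At pH ~7.4 the Lys and Arg side chains are protonated (+1), the Asp and Glu side chains are deprotonated (−1), and with His taken as neutral all other side chains carry no charge.
Positive (K, R): K5, K11, R12 → +3.
Negative (D, E): E2, D9, E19 → −3.
Net charge = (+3) + (−3) = 0.

0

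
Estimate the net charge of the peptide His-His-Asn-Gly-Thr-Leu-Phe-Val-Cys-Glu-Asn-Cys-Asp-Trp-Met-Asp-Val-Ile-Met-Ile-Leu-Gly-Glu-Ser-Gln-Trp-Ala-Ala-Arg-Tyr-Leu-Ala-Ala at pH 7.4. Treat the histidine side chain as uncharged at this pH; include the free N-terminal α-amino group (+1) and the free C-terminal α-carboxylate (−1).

Near pH 7.4, K and R contribute +1 each, D and E contribute −1 each, and every other side chain (His included, as stated) is uncharged.
Positive (K, R): Arg29 → +1.
Negative (D, E): Glu10, Asp13, Asp16, Glu23 → −4.
The N-terminus (+1) and C-terminus (−1) cancel.
Net charge = (+1) + (−4) = −3.

-3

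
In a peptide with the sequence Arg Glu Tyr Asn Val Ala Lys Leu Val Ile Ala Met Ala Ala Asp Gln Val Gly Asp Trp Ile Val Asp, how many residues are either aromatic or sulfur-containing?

3

Aromatic: F, W, Y. Sulfur-containing: C, M.
Aromatic residues here: Tyr3, Trp20 (2).
Sulfur-containing residues here: Met12 (1).
The two groups share no amino acid, so total = 2 + 1 = 3.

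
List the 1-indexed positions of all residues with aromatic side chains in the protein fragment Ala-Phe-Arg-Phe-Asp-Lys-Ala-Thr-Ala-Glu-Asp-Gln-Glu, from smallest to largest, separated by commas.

2, 4

Phenylalanine (F), tryptophan (W), and tyrosine (Y) have aromatic ring side chains.
Matching residues: Phe2, Phe4.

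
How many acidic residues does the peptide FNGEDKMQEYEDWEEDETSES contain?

Only D (aspartate) and E (glutamate) carry a side-chain carboxylic acid.
Matching residues: E4, D5, E9, E11, D12, E14, E15, D16, E17, E20.

10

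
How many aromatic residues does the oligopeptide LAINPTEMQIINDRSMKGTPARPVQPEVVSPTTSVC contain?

0

Phenylalanine (F), tryptophan (W), and tyrosine (Y) have aromatic ring side chains.
None of the 36 residues belong to this group.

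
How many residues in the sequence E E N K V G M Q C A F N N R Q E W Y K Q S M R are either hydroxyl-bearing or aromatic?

4

Hydroxyl-bearing: S, T, Y. Aromatic: F, W, Y.
Hydroxyl-bearing residues here: Y18, S21 (2).
Aromatic residues here: F11, W17, Y18 (3).
Y is in both groups, so the 1 Y residue must not be double-counted.
Total = 2 + 3 − 1 = 4.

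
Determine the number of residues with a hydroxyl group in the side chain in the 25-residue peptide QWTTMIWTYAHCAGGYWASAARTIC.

S, T, and Y are the three residues with a side-chain hydroxyl.
Matching residues: T3, T4, T8, Y9, Y16, S19, T23.

7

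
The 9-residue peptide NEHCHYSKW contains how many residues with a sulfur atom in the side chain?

Cysteine (C, thiol) and methionine (M, thioether) are the two sulfur-containing amino acids.
Matching residues: C4.

1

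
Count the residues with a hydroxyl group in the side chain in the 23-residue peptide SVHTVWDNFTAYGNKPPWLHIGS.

5

Serine (S), threonine (T), and tyrosine (Y) each carry a hydroxyl group on the side chain.
Matching residues: S1, T4, T10, Y12, S23.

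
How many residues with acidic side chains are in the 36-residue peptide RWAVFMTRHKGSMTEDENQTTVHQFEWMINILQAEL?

5

Aspartate (D) and glutamate (E) have carboxylic-acid side chains and are the acidic amino acids.
Matching residues: E15, D16, E17, E26, E35.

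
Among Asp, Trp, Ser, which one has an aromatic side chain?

The aromatic amino acids are Phe (F, benzyl), Trp (W, indole), and Tyr (Y, phenol).
Of the listed options, only Trp belongs to this group.

Trp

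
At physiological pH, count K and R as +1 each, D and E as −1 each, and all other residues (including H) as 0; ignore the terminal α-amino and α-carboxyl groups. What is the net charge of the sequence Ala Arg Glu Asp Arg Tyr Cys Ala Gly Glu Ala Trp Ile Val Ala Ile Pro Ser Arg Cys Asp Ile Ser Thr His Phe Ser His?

-1

Positive (K, R): Arg2, Arg5, Arg19 → +3.
Negative (D, E): Glu3, Asp4, Glu10, Asp21 → −4.
Net charge = (+3) + (−4) = −1.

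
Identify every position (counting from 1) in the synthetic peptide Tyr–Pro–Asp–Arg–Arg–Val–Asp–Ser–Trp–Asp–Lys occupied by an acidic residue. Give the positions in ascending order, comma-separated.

3, 7, 10

Aspartate (D) and glutamate (E) have carboxylic-acid side chains and are the acidic amino acids.
Matching residues: Asp3, Asp7, Asp10.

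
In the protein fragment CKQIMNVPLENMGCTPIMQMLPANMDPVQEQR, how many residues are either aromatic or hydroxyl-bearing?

Aromatic: F, W, Y. Hydroxyl-bearing: S, T, Y.
Aromatic residues here: none (0).
Hydroxyl-bearing residues here: T15 (1).
(Y belongs to both groups, but none appear in this sequence.) Total = 0 + 1 = 1.

1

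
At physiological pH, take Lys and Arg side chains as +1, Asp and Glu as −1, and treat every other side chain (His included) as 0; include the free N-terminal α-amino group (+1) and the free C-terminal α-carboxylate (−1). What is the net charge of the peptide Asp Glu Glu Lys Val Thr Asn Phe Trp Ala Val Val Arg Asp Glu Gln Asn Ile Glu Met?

Positive (K, R): Lys4, Arg13 → +2.
Negative (D, E): Asp1, Glu2, Glu3, Asp14, Glu15, Glu19 → −6.
The N-terminus (+1) and C-terminus (−1) cancel.
Net charge = (+2) + (−6) = −4.

-4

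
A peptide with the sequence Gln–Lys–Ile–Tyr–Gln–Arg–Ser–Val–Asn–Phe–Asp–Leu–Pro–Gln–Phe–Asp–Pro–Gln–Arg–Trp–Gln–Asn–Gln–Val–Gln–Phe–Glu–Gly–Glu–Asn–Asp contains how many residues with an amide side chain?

10

Asparagine (N) and glutamine (Q) have uncharged amide side chains.
Matching residues: Gln1, Gln5, Asn9, Gln14, Gln18, Gln21, Asn22, Gln23, Gln25, Asn30.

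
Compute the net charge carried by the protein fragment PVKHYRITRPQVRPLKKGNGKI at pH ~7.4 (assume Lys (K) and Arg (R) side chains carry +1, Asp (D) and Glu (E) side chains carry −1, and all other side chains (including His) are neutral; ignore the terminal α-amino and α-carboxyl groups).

Positive (K, R): K3, R6, R9, R13, K16, K17, K21 → +7.
Negative (D, E): none → −0.
Net charge = (+7) + (−0) = +7.

+7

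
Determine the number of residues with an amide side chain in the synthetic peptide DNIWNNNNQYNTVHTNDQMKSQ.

10

Only N (asparagine) and Q (glutamine) carry a side-chain carboxamide.
Matching residues: N2, N5, N6, N7, N8, Q9, N11, N16, Q18, Q22.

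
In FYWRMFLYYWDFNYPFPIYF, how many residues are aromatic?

Phenylalanine (F), tryptophan (W), and tyrosine (Y) have aromatic ring side chains.
Matching residues: F1, Y2, W3, F6, Y8, Y9, W10, F12, Y14, F16, Y19, F20.

12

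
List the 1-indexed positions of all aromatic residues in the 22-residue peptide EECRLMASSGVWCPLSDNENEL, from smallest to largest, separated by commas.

12

F, W, and Y each carry an aromatic ring on the side chain.
Matching residues: W12.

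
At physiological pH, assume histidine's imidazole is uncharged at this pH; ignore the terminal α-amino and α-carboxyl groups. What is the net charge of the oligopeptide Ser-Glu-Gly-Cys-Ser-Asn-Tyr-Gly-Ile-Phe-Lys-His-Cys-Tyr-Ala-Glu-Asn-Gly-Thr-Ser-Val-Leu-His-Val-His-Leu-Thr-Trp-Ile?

-1

The side chains ionized at physiological pH are Lys/Arg (+1) and Asp/Glu (−1); with His treated as neutral, nothing else contributes.
Positive (K, R): Lys11 → +1.
Negative (D, E): Glu2, Glu16 → −2.
Net charge = (+1) + (−2) = −1.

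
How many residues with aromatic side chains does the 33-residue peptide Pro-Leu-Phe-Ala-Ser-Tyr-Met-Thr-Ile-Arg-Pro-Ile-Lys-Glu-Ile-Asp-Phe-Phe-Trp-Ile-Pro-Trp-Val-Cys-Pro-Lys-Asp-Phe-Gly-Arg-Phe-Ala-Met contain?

8

Phenylalanine (F), tryptophan (W), and tyrosine (Y) have aromatic ring side chains.
Matching residues: Phe3, Tyr6, Phe17, Phe18, Trp19, Trp22, Phe28, Phe31.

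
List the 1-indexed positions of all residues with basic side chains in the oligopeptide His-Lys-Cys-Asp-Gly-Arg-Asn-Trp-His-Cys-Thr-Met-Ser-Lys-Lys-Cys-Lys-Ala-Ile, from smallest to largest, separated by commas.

The basic amino acids are Lys (K), Arg (R), and His (H).
Matching residues: His1, Lys2, Arg6, His9, Lys14, Lys15, Lys17.

1, 2, 6, 9, 14, 15, 17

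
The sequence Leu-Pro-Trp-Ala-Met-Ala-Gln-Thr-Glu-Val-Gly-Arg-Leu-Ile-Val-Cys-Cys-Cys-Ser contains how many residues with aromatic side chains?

Phenylalanine (F), tryptophan (W), and tyrosine (Y) have aromatic ring side chains.
Matching residues: Trp3.

1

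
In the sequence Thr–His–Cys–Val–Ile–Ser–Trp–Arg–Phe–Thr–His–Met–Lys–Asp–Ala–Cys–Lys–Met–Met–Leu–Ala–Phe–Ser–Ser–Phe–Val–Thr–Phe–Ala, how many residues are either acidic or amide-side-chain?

1

Acidic: D, E. Amide-side-chain: N, Q.
Acidic residues here: Asp14 (1).
Amide-side-chain residues here: none (0).
The two groups share no amino acid, so total = 1 + 0 = 1.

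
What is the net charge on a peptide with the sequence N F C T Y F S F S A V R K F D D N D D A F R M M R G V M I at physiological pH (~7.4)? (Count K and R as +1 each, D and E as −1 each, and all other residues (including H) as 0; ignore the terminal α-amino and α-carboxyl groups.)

Positive (K, R): R12, K13, R22, R25 → +4.
Negative (D, E): D15, D16, D18, D19 → −4.
Net charge = (+4) + (−4) = 0.

0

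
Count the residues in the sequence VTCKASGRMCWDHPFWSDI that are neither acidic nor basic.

Acidic: D, E. Basic: K, R, H. All other residues are neither.
Matching residues: V1, T2, C3, A5, S6, G7, M9, C10, W11, P14, F15, W16, S17, I19.

14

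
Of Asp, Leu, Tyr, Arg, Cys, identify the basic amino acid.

Arg

The basic amino acids are Lys (K), Arg (R), and His (H).
Of the listed options, only Arg belongs to this group.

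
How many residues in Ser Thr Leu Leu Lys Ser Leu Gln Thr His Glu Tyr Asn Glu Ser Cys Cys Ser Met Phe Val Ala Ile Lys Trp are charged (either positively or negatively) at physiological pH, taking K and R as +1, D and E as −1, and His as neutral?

Charged side chains at pH ~7.4: K, R (positive); D, E (negative).
Matching residues: Lys5, Glu11, Glu14, Lys24.

4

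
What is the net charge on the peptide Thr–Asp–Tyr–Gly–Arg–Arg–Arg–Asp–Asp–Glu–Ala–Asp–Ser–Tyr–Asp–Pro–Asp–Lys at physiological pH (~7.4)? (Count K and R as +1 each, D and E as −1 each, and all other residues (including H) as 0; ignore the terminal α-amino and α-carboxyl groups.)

-3

Positive (K, R): Arg5, Arg6, Arg7, Lys18 → +4.
Negative (D, E): Asp2, Asp8, Asp9, Glu10, Asp12, Asp15, Asp17 → −7.
Net charge = (+4) + (−7) = −3.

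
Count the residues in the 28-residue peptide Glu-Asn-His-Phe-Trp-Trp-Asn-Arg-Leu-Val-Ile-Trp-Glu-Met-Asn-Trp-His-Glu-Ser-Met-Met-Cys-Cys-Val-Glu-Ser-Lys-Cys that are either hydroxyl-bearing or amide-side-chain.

Hydroxyl-bearing: S, T, Y. Amide-side-chain: N, Q.
Hydroxyl-bearing residues here: Ser19, Ser26 (2).
Amide-side-chain residues here: Asn2, Asn7, Asn15 (3).
The two groups share no amino acid, so total = 2 + 3 = 5.

5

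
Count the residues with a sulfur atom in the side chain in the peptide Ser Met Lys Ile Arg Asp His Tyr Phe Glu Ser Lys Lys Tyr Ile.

1

The sulfur-bearing residues are cysteine (–SH) and methionine (–S–CH₃).
Matching residues: Met2.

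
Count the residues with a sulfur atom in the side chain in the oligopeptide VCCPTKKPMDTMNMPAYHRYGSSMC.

Cysteine (C, thiol) and methionine (M, thioether) are the two sulfur-containing amino acids.
Matching residues: C2, C3, M9, M12, M14, M24, C25.

7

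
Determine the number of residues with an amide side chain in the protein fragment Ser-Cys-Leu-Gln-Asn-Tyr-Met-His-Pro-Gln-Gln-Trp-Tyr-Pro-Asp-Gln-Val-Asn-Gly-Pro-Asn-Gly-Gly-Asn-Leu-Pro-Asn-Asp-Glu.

9

Asparagine (N) and glutamine (Q) have uncharged amide side chains.
Matching residues: Gln4, Asn5, Gln10, Gln11, Gln16, Asn18, Asn21, Asn24, Asn27.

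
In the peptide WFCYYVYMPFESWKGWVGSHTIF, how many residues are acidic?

1

Aspartate (D) and glutamate (E) have carboxylic-acid side chains and are the acidic amino acids.
Matching residues: E11.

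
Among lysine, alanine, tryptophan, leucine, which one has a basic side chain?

K, R, and H are the three residues with basic side chains (ε-amine, guanidinium, and imidazole respectively).
Of the listed options, only lysine belongs to this group.

lysine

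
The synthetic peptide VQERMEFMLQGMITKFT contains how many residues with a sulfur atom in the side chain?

The sulfur-bearing residues are cysteine (–SH) and methionine (–S–CH₃).
Matching residues: M5, M8, M12.

3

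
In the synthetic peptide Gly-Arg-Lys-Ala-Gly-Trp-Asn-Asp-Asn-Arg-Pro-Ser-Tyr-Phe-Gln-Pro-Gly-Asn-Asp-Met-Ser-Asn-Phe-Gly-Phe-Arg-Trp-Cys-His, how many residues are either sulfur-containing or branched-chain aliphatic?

2

Sulfur-containing: C, M. Branched-chain aliphatic: I, L, V.
Sulfur-containing residues here: Met20, Cys28 (2).
Branched-chain aliphatic residues here: none (0).
The two groups share no amino acid, so total = 2 + 0 = 2.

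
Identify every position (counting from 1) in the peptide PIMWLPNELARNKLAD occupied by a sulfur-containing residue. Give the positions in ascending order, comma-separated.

Cysteine (C, thiol) and methionine (M, thioether) are the two sulfur-containing amino acids.
Matching residues: M3.

3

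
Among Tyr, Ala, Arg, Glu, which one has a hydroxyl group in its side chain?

Tyr

Serine (S), threonine (T), and tyrosine (Y) each carry a hydroxyl group on the side chain.
Of the listed options, only Tyr belongs to this group.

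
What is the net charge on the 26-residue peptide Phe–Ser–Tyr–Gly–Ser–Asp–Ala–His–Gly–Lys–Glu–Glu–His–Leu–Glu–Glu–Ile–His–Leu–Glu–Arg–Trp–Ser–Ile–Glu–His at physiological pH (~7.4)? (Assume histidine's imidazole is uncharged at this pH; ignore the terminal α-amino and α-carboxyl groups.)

-5

Near pH 7.4, K and R contribute +1 each, D and E contribute −1 each, and every other side chain (His included, as stated) is uncharged.
Positive (K, R): Lys10, Arg21 → +2.
Negative (D, E): Asp6, Glu11, Glu12, Glu15, Glu16, Glu20, Glu25 → −7.
Net charge = (+2) + (−7) = −5.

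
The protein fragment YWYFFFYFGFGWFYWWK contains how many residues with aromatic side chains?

Phenylalanine (F), tryptophan (W), and tyrosine (Y) have aromatic ring side chains.
Matching residues: Y1, W2, Y3, F4, F5, F6, Y7, F8, F10, W12, F13, Y14, W15, W16.

14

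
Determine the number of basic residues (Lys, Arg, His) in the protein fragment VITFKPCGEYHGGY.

2

Matching residues: K5, H11.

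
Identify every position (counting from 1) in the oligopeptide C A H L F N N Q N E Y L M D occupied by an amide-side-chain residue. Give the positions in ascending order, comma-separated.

6, 7, 8, 9

Asparagine (N) and glutamine (Q) have uncharged amide side chains.
Matching residues: N6, N7, Q8, N9.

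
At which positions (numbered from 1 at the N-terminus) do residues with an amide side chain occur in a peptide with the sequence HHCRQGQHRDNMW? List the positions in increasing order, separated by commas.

5, 7, 11

Only N (asparagine) and Q (glutamine) carry a side-chain carboxamide.
Matching residues: Q5, Q7, N11.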